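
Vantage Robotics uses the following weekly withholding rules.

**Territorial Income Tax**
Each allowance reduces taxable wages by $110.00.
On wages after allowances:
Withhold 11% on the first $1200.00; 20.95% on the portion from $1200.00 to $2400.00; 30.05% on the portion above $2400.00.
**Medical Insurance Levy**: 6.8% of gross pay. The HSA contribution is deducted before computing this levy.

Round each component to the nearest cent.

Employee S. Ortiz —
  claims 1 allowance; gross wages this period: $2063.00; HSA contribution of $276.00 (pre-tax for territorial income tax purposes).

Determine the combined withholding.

Territorial Income Tax: taxable = $2063.00 − $276.00 − 1×$110.00 = $1677.00
  $132.00 + 20.95% × ($1677.00 − $1200.00) = $132.00 + 20.95% × $477.00 = $231.93
Medical Insurance Levy: 6.8% × $1787.00 = $121.52
Total: $231.93 + $121.52 = $353.45

$353.45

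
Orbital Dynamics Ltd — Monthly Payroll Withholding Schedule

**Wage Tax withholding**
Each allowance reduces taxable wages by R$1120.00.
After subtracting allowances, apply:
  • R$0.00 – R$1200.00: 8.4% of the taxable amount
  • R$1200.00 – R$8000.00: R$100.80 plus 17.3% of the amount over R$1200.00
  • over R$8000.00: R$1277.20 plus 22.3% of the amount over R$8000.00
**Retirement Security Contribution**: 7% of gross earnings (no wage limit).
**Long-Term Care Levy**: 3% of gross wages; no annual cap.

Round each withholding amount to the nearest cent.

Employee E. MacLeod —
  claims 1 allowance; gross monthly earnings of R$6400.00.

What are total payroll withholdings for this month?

R$1446.64

Wage Tax: taxable = R$6400.00 − 1×R$1120.00 = R$5280.00
  R$100.80 + 17.3% × (R$5280.00 − R$1200.00) = R$100.80 + 17.3% × R$4080.00 = R$806.64
Retirement Security Contribution: 7% × R$6400.00 = R$448.00
Long-Term Care Levy: 3% × R$6400.00 = R$192.00
Total: R$806.64 + R$448.00 + R$192.00 = R$1446.64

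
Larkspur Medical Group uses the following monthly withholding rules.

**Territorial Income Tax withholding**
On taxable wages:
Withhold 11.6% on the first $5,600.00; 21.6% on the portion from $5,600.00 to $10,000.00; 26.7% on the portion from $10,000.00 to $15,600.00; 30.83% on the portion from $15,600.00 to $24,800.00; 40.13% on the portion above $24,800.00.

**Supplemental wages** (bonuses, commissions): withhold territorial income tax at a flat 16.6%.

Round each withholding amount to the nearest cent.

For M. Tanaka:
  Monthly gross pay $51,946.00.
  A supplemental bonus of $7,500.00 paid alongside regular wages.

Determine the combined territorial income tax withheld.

Territorial Income Tax: taxable = $51,946.00
  $5,931.56 + 40.13% × ($51,946.00 − $24,800.00) = $5,931.56 + 40.13% × $27,146.00 = $16,825.25
Supplemental (16.6% flat on bonus): 16.6% × $7,500.00 = $1,245.00
Total territorial income tax: $16,825.25 + $1,245.00 = $18,070.25

$18,070.25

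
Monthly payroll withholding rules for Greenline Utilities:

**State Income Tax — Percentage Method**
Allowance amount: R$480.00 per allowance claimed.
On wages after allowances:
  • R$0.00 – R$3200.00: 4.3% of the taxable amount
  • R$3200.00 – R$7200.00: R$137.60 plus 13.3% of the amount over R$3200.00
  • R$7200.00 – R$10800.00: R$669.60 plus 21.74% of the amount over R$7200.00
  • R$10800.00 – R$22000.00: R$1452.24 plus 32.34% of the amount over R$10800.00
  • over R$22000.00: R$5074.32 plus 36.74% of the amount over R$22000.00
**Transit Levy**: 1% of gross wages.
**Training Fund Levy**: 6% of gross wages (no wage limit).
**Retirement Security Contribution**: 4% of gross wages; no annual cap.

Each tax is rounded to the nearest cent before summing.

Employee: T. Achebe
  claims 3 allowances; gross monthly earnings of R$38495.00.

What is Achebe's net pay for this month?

R$23655.02

State Income Tax: taxable = R$38495.00 − 3×R$480.00 = R$37055.00
  R$5074.32 + 36.74% × (R$37055.00 − R$22000.00) = R$5074.32 + 36.74% × R$15055.00 = R$10605.53
Transit Levy: 1% × R$38495.00 = R$384.95
Training Fund Levy: 6% × R$38495.00 = R$2309.70
Retirement Security Contribution: 4% × R$38495.00 = R$1539.80
Total withheld: R$10605.53 + R$384.95 + R$2309.70 + R$1539.80 = R$14839.98
Net pay: R$38495.00 − R$14839.98 = R$23655.02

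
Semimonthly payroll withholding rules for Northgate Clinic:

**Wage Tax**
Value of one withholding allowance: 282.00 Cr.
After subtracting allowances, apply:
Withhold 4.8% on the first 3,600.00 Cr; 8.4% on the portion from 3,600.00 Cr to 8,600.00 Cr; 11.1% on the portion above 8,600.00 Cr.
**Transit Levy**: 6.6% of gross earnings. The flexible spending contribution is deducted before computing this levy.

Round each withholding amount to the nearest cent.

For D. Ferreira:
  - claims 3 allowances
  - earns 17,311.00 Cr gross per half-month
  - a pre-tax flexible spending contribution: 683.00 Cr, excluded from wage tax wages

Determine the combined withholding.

2,487.45 Cr

Wage Tax: taxable = 17,311.00 Cr − 683.00 Cr − 3×282.00 Cr = 15,782.00 Cr
  592.80 Cr + 11.1% × (15,782.00 Cr − 8,600.00 Cr) = 592.80 Cr + 11.1% × 7,182.00 Cr = 1,390.00 Cr
Transit Levy: 6.6% × 16,628.00 Cr = 1,097.45 Cr
Total: 1,390.00 Cr + 1,097.45 Cr = 2,487.45 Cr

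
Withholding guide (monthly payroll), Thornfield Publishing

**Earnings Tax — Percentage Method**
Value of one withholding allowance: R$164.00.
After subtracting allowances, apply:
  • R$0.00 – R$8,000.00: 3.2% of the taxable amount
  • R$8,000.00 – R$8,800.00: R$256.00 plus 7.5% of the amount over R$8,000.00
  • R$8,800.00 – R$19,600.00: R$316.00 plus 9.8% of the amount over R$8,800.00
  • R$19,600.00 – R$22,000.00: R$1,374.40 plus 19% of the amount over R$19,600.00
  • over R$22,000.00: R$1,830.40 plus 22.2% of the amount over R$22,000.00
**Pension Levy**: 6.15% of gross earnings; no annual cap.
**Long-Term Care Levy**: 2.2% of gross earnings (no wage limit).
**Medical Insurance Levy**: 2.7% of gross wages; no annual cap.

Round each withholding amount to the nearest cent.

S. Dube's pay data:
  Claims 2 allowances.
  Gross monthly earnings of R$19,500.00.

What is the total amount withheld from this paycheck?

R$3,487.21

Earnings Tax: taxable = R$19,500.00 − 2×R$164.00 = R$19,172.00
  R$316.00 + 9.8% × (R$19,172.00 − R$8,800.00) = R$316.00 + 9.8% × R$10,372.00 = R$1,332.46
Pension Levy: 6.15% × R$19,500.00 = R$1,199.25
Long-Term Care Levy: 2.2% × R$19,500.00 = R$429.00
Medical Insurance Levy: 2.7% × R$19,500.00 = R$526.50
Total: R$1,332.46 + R$1,199.25 + R$429.00 + R$526.50 = R$3,487.21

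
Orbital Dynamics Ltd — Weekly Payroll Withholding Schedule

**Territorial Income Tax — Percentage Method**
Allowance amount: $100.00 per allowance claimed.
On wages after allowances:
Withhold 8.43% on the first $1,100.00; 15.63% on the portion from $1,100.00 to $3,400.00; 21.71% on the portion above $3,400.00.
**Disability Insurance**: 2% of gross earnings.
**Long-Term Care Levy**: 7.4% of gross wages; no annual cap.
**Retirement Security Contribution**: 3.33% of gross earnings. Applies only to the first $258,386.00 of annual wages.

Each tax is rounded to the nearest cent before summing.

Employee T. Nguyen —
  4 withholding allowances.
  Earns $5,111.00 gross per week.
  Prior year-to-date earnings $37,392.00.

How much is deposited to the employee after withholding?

Territorial Income Tax: taxable = $5,111.00 − 4×$100.00 = $4,711.00
  $452.22 + 21.71% × ($4,711.00 − $3,400.00) = $452.22 + 21.71% × $1,311.00 = $736.84
Disability Insurance: 2% × $5,111.00 = $102.22
Long-Term Care Levy: 7.4% × $5,111.00 = $378.21
Retirement Security Contribution: 3.33% × $5,111.00 = $170.20
Total withheld: $736.84 + $102.22 + $378.21 + $170.20 = $1,387.47
Net pay: $5,111.00 − $1,387.47 = $3,723.53

$3,723.53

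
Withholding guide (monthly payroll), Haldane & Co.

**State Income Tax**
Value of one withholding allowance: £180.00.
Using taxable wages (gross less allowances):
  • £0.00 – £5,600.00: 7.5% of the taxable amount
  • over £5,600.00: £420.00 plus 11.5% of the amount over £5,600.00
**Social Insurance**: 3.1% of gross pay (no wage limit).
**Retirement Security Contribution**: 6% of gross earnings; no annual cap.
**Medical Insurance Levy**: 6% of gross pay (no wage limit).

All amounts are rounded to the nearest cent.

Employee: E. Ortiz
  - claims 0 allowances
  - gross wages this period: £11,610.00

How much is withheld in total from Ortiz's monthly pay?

£2,864.26

State Income Tax: taxable = £11,610.00
  £420.00 + 11.5% × (£11,610.00 − £5,600.00) = £420.00 + 11.5% × £6,010.00 = £1,111.15
Social Insurance: 3.1% × £11,610.00 = £359.91
Retirement Security Contribution: 6% × £11,610.00 = £696.60
Medical Insurance Levy: 6% × £11,610.00 = £696.60
Total: £1,111.15 + £359.91 + £696.60 + £696.60 = £2,864.26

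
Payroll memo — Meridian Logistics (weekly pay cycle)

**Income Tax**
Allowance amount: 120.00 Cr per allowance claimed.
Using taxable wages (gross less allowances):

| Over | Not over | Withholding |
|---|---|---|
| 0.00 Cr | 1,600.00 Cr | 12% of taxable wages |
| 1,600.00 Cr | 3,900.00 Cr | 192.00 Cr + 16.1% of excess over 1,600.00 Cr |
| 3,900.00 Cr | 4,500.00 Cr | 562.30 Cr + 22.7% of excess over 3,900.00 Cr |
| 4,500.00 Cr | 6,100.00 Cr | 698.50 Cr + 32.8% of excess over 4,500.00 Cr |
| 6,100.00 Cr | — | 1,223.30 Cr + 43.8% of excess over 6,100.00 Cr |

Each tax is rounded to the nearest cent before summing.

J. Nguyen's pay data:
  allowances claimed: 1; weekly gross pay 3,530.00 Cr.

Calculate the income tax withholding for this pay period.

Income Tax: taxable = 3,530.00 Cr − 1×120.00 Cr = 3,410.00 Cr
  192.00 Cr + 16.1% × (3,410.00 Cr − 1,600.00 Cr) = 192.00 Cr + 16.1% × 1,810.00 Cr = 483.41 Cr

483.41 Cr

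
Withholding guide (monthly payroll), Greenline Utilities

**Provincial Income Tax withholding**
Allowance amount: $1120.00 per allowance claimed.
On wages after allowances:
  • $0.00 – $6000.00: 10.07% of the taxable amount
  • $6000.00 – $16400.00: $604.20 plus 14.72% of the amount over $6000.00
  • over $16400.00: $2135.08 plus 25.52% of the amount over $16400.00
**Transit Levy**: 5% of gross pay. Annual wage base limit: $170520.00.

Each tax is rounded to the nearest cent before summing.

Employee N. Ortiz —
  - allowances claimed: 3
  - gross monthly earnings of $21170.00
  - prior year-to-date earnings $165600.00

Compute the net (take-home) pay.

$18429.09

Provincial Income Tax: taxable = $21170.00 − 3×$1120.00 = $17810.00
  $2135.08 + 25.52% × ($17810.00 − $16400.00) = $2135.08 + 25.52% × $1410.00 = $2494.91
Transit Levy: cap $170520.00 − YTD $165600.00 = $4920.00 subject; 5% × $4920.00 = $246.00
Total withheld: $2494.91 + $246.00 = $2740.91
Net pay: $21170.00 − $2740.91 = $18429.09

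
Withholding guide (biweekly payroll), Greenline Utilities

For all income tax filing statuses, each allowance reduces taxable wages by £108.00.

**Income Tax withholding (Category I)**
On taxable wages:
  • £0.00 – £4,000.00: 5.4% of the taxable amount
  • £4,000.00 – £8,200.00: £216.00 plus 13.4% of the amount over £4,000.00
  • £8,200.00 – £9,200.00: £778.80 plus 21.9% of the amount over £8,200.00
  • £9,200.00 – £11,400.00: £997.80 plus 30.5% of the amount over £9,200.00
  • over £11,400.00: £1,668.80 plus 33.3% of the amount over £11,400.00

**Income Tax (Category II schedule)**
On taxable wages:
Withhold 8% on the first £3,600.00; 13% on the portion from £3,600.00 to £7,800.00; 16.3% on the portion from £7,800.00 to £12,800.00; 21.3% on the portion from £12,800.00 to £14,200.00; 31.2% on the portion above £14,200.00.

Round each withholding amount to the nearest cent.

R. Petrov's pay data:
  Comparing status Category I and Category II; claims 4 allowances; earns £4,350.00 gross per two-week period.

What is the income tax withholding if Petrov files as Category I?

£211.57

Income Tax (Category I): taxable = £4,350.00 − 4×£108.00 = £3,918.00
  5.4% × £3,918.00 = £211.57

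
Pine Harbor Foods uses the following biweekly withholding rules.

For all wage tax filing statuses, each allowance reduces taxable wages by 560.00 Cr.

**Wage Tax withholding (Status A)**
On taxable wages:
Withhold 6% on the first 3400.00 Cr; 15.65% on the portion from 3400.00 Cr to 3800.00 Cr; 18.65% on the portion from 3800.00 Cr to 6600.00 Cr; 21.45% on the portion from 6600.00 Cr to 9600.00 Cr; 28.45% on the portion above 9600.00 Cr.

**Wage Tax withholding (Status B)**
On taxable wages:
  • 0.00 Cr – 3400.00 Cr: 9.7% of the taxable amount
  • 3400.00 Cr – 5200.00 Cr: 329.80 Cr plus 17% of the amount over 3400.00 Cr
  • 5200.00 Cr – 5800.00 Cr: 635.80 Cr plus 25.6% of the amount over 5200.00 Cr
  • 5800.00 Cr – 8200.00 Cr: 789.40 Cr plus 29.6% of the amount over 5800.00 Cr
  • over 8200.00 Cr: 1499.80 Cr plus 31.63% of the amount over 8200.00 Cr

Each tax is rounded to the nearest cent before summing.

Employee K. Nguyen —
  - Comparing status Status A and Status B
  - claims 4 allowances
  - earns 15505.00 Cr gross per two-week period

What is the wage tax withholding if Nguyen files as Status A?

2474.99 Cr

Wage Tax (Status A): taxable = 15505.00 Cr − 4×560.00 Cr = 13265.00 Cr
  1432.30 Cr + 28.45% × (13265.00 Cr − 9600.00 Cr) = 1432.30 Cr + 28.45% × 3665.00 Cr = 2474.99 Cr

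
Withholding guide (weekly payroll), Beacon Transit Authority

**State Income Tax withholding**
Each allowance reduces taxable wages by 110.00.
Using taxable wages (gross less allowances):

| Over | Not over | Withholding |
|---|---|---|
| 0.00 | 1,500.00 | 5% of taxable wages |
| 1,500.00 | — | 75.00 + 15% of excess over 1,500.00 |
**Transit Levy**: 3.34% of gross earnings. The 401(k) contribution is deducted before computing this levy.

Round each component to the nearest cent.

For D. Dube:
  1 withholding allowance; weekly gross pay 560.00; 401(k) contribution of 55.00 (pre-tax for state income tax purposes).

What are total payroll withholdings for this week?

State Income Tax: taxable = 560.00 − 55.00 − 1×110.00 = 395.00
  5% × 395.00 = 19.75
Transit Levy: 3.34% × 505.00 = 16.87
Total: 19.75 + 16.87 = 36.62

36.62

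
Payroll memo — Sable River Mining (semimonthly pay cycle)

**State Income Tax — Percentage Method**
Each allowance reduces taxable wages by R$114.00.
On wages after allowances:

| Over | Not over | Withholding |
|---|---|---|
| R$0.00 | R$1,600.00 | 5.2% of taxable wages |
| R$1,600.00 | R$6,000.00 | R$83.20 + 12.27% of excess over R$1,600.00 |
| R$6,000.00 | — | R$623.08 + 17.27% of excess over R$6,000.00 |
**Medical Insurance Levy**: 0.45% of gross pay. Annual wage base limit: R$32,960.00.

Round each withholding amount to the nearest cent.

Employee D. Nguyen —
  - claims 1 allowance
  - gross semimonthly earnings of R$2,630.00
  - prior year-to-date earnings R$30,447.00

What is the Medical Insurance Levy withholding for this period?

Medical Insurance Levy: cap R$32,960.00 − YTD R$30,447.00 = R$2,513.00 subject; 0.45% × R$2,513.00 = R$11.31

R$11.31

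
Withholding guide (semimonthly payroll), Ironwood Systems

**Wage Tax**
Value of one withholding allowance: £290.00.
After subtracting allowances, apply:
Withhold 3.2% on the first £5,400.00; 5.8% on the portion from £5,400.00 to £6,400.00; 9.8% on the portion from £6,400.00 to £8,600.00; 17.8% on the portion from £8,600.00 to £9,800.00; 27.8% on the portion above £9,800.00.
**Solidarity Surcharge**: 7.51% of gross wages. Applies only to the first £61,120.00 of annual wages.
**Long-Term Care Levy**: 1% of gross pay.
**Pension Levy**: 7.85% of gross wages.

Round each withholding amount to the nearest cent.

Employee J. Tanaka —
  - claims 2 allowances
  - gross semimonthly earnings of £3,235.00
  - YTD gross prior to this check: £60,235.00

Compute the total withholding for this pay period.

Wage Tax: taxable = £3,235.00 − 2×£290.00 = £2,655.00
  3.2% × £2,655.00 = £84.96
Solidarity Surcharge: cap £61,120.00 − YTD £60,235.00 = £885.00 subject; 7.51% × £885.00 = £66.46
Long-Term Care Levy: 1% × £3,235.00 = £32.35
Pension Levy: 7.85% × £3,235.00 = £253.95
Total: £84.96 + £66.46 + £32.35 + £253.95 = £437.72

£437.72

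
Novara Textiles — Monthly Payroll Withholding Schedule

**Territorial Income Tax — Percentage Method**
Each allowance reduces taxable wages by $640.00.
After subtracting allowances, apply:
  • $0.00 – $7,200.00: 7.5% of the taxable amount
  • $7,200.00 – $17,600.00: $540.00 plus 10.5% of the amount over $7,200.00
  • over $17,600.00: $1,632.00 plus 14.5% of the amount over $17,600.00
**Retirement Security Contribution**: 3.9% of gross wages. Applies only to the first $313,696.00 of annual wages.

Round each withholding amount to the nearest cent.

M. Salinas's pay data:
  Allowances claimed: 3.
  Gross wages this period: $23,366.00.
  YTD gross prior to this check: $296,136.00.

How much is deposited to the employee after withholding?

$20,491.49

Territorial Income Tax: taxable = $23,366.00 − 3×$640.00 = $21,446.00
  $1,632.00 + 14.5% × ($21,446.00 − $17,600.00) = $1,632.00 + 14.5% × $3,846.00 = $2,189.67
Retirement Security Contribution: cap $313,696.00 − YTD $296,136.00 = $17,560.00 subject; 3.9% × $17,560.00 = $684.84
Total withheld: $2,189.67 + $684.84 = $2,874.51
Net pay: $23,366.00 − $2,874.51 = $20,491.49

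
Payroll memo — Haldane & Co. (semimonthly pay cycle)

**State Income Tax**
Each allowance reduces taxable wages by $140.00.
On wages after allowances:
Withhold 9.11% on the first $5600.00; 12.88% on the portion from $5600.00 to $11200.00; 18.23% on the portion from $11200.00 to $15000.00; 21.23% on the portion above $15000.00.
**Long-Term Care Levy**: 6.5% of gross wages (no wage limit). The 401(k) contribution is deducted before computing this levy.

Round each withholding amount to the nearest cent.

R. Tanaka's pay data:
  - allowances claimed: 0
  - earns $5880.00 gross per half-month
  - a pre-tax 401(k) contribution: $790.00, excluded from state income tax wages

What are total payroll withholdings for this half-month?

$794.55

State Income Tax: taxable = $5880.00 − $790.00 = $5090.00
  9.11% × $5090.00 = $463.70
Long-Term Care Levy: 6.5% × $5090.00 = $330.85
Total: $463.70 + $330.85 = $794.55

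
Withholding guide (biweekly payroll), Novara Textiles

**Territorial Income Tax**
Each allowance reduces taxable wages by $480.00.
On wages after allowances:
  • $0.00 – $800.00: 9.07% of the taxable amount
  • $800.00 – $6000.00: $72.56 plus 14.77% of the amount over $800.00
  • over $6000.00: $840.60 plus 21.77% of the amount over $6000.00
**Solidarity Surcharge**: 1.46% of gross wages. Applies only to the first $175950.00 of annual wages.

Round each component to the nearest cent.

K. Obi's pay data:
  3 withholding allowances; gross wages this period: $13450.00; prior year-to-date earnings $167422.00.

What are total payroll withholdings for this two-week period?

Territorial Income Tax: taxable = $13450.00 − 3×$480.00 = $12010.00
  $840.60 + 21.77% × ($12010.00 − $6000.00) = $840.60 + 21.77% × $6010.00 = $2148.98
Solidarity Surcharge: cap $175950.00 − YTD $167422.00 = $8528.00 subject; 1.46% × $8528.00 = $124.51
Total: $2148.98 + $124.51 = $2273.49

$2273.49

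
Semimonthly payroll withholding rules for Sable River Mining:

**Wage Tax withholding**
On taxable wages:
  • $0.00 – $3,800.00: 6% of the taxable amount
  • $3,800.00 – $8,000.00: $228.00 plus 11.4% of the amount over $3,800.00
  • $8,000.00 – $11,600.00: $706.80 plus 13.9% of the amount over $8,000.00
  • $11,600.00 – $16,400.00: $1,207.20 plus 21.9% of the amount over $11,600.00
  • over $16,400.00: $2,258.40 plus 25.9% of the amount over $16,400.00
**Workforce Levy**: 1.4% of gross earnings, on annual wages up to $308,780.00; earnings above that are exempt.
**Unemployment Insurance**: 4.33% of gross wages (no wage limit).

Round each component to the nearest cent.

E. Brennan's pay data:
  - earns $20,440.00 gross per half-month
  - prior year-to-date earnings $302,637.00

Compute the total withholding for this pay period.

Wage Tax: taxable = $20,440.00
  $2,258.40 + 25.9% × ($20,440.00 − $16,400.00) = $2,258.40 + 25.9% × $4,040.00 = $3,304.76
Workforce Levy: cap $308,780.00 − YTD $302,637.00 = $6,143.00 subject; 1.4% × $6,143.00 = $86.00
Unemployment Insurance: 4.33% × $20,440.00 = $885.05
Total: $3,304.76 + $86.00 + $885.05 = $4,275.81

$4,275.81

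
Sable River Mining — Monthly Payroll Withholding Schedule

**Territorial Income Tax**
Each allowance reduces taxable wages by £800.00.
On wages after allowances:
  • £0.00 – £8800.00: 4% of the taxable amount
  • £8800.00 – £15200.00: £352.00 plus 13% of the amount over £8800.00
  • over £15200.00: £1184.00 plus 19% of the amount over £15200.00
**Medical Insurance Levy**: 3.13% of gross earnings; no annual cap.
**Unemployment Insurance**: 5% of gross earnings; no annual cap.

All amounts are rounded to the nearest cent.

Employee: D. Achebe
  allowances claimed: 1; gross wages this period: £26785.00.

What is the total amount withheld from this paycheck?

Territorial Income Tax: taxable = £26785.00 − 1×£800.00 = £25985.00
  £1184.00 + 19% × (£25985.00 − £15200.00) = £1184.00 + 19% × £10785.00 = £3233.15
Medical Insurance Levy: 3.13% × £26785.00 = £838.37
Unemployment Insurance: 5% × £26785.00 = £1339.25
Total: £3233.15 + £838.37 + £1339.25 = £5410.77

£5410.77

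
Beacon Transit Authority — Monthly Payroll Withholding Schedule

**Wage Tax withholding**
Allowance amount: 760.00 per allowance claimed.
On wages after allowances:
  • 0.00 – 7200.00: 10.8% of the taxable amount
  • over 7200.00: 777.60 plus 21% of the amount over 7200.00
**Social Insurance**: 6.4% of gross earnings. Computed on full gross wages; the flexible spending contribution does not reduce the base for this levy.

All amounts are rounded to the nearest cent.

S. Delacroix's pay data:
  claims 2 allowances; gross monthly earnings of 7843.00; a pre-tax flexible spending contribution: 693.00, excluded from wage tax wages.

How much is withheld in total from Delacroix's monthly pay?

Wage Tax: taxable = 7843.00 − 693.00 − 2×760.00 = 5630.00
  10.8% × 5630.00 = 608.04
Social Insurance: 6.4% × 7843.00 = 501.95
Total: 608.04 + 501.95 = 1109.99

1109.99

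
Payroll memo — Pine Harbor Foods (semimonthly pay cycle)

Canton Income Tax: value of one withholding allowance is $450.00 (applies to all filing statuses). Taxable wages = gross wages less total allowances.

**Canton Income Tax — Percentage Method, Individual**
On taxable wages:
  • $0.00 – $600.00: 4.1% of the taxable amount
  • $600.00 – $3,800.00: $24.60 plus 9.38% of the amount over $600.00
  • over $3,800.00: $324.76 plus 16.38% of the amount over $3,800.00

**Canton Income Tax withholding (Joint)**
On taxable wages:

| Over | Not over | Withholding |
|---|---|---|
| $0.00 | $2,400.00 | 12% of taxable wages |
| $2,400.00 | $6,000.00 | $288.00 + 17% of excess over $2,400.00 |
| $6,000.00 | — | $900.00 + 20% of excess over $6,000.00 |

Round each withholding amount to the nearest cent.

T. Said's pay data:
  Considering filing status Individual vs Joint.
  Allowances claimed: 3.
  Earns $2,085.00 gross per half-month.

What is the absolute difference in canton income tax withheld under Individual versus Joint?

Canton Income Tax (Individual): taxable = $2,085.00 − 3×$450.00 = $735.00
  $24.60 + 9.38% × ($735.00 − $600.00) = $24.60 + 9.38% × $135.00 = $37.26
Canton Income Tax (Joint): taxable = $2,085.00 − 3×$450.00 = $735.00
  12% × $735.00 = $88.20
Difference: |$37.26 − $88.20| = $50.94 (higher under Joint)

$50.94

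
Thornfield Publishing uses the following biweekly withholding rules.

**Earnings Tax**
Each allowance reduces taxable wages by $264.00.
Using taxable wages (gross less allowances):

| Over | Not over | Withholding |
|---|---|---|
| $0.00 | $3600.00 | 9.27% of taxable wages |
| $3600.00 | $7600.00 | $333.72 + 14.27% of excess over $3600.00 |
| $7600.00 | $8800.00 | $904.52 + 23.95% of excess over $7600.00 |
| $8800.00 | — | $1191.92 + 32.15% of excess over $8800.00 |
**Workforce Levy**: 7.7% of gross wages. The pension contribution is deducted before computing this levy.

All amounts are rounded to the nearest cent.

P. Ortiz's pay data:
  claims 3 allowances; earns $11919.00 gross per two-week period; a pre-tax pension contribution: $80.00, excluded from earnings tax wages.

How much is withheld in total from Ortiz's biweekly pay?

$2825.93

Earnings Tax: taxable = $11919.00 − $80.00 − 3×$264.00 = $11047.00
  $1191.92 + 32.15% × ($11047.00 − $8800.00) = $1191.92 + 32.15% × $2247.00 = $1914.33
Workforce Levy: 7.7% × $11839.00 = $911.60
Total: $1914.33 + $911.60 = $2825.93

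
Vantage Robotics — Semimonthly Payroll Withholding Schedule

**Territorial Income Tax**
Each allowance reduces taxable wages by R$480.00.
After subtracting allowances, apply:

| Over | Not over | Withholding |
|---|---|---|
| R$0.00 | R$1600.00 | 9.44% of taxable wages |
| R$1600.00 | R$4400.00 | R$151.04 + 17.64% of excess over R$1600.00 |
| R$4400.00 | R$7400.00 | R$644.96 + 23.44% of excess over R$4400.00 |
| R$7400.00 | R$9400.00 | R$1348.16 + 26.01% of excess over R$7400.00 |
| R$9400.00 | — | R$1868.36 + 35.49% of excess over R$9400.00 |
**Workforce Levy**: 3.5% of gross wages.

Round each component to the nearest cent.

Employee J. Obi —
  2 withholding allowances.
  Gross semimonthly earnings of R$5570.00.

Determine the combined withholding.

Territorial Income Tax: taxable = R$5570.00 − 2×R$480.00 = R$4610.00
  R$644.96 + 23.44% × (R$4610.00 − R$4400.00) = R$644.96 + 23.44% × R$210.00 = R$694.18
Workforce Levy: 3.5% × R$5570.00 = R$194.95
Total: R$694.18 + R$194.95 = R$889.13

R$889.13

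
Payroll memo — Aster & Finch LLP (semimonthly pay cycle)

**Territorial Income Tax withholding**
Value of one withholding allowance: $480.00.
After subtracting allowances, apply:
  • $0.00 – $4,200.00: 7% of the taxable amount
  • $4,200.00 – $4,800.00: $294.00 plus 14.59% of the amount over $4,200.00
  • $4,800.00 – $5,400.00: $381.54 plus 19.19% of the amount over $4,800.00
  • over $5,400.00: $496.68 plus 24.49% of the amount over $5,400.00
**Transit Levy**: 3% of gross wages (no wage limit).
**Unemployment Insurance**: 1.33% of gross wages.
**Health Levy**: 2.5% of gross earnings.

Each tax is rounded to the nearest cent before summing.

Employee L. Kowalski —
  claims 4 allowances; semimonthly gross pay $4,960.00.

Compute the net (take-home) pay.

$4,408.43

Territorial Income Tax: taxable = $4,960.00 − 4×$480.00 = $3,040.00
  7% × $3,040.00 = $212.80
Transit Levy: 3% × $4,960.00 = $148.80
Unemployment Insurance: 1.33% × $4,960.00 = $65.97
Health Levy: 2.5% × $4,960.00 = $124.00
Total withheld: $212.80 + $148.80 + $65.97 + $124.00 = $551.57
Net pay: $4,960.00 − $551.57 = $4,408.43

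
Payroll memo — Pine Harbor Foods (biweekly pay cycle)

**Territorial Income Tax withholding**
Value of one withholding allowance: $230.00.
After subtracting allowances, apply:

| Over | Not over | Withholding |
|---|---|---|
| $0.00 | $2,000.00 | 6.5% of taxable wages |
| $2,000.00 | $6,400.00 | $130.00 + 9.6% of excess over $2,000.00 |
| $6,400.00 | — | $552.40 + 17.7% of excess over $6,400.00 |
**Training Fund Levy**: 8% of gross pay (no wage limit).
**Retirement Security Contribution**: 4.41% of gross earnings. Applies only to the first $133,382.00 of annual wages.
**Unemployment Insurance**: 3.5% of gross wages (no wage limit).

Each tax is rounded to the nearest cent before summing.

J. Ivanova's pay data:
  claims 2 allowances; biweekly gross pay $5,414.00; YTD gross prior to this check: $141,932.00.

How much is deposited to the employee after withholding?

Territorial Income Tax: taxable = $5,414.00 − 2×$230.00 = $4,954.00
  $130.00 + 9.6% × ($4,954.00 − $2,000.00) = $130.00 + 9.6% × $2,954.00 = $413.58
Training Fund Levy: 8% × $5,414.00 = $433.12
Retirement Security Contribution: YTD $141,932.00 ≥ cap $133,382.00 → $0.00
Unemployment Insurance: 3.5% × $5,414.00 = $189.49
Total withheld: $413.58 + $433.12 + $0.00 + $189.49 = $1,036.19
Net pay: $5,414.00 − $1,036.19 = $4,377.81

$4,377.81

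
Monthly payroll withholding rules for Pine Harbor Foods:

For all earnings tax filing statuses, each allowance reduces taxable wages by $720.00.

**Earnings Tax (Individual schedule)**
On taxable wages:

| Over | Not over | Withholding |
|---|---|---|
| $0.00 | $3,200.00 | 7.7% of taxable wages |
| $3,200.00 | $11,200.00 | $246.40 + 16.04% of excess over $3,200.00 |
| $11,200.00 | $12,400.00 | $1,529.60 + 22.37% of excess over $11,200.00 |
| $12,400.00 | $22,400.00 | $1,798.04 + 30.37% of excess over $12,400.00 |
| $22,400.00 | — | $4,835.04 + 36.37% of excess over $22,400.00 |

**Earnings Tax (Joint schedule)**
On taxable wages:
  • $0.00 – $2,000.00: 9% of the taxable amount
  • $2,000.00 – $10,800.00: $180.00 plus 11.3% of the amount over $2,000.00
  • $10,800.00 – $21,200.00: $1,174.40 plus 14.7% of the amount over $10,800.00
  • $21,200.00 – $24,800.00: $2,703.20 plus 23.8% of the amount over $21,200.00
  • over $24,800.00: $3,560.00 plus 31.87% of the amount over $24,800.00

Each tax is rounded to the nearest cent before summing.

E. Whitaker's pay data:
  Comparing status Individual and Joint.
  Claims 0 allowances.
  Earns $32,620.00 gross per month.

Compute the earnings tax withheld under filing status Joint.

$6,052.23

Earnings Tax (Joint): taxable = $32,620.00
  $3,560.00 + 31.87% × ($32,620.00 − $24,800.00) = $3,560.00 + 31.87% × $7,820.00 = $6,052.23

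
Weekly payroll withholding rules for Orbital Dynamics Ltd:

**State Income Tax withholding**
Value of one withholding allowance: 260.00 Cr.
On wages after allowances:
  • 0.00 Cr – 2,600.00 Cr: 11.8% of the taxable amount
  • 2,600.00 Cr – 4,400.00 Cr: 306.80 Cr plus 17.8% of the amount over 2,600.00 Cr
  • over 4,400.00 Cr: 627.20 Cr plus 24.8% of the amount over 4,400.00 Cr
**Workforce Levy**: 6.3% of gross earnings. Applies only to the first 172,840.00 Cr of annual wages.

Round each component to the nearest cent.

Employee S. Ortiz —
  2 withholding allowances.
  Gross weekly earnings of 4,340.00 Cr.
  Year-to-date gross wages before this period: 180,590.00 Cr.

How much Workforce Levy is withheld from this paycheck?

0.00 Cr

Workforce Levy: YTD 180,590.00 Cr ≥ cap 172,840.00 Cr → 0.00 Cr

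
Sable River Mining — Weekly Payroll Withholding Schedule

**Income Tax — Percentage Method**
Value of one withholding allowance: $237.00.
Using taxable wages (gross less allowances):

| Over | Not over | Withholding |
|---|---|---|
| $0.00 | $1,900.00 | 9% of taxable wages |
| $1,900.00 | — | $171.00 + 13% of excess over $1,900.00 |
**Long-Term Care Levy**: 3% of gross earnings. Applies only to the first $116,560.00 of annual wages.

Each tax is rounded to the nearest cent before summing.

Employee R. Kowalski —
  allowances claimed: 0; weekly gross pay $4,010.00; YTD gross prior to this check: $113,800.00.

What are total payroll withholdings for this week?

Income Tax: taxable = $4,010.00
  $171.00 + 13% × ($4,010.00 − $1,900.00) = $171.00 + 13% × $2,110.00 = $445.30
Long-Term Care Levy: cap $116,560.00 − YTD $113,800.00 = $2,760.00 subject; 3% × $2,760.00 = $82.80
Total: $445.30 + $82.80 = $528.10

$528.10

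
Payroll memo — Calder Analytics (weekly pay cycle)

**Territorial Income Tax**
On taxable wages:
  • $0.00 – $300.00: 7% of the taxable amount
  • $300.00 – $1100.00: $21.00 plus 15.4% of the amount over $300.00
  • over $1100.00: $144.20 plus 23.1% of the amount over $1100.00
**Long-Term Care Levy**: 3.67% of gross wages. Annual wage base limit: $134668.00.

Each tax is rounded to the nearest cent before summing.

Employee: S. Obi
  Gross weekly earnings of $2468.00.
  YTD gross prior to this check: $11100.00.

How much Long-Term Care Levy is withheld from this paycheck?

$90.58

Long-Term Care Levy: 3.67% × $2468.00 = $90.58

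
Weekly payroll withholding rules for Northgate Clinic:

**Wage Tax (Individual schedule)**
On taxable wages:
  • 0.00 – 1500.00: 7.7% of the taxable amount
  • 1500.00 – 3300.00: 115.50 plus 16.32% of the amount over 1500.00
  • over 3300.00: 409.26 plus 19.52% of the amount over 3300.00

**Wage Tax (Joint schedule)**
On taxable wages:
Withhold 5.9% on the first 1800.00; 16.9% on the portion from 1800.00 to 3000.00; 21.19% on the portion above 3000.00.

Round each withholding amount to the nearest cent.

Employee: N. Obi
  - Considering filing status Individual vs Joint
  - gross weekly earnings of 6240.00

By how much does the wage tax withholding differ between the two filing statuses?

12.41

Wage Tax (Individual): taxable = 6240.00
  409.26 + 19.52% × (6240.00 − 3300.00) = 409.26 + 19.52% × 2940.00 = 983.15
Wage Tax (Joint): taxable = 6240.00
  309.00 + 21.19% × (6240.00 − 3000.00) = 309.00 + 21.19% × 3240.00 = 995.56
Difference: |983.15 − 995.56| = 12.41 (higher under Joint)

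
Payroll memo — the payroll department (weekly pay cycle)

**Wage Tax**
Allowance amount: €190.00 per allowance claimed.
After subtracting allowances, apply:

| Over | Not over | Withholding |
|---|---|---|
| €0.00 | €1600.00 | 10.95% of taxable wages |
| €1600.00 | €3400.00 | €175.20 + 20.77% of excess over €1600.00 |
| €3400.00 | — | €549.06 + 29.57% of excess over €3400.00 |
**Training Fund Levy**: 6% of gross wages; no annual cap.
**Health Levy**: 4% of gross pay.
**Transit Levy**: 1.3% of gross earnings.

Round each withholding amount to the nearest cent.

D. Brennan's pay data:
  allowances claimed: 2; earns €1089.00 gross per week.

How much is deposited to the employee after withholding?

Wage Tax: taxable = €1089.00 − 2×€190.00 = €709.00
  10.95% × €709.00 = €77.64
Training Fund Levy: 6% × €1089.00 = €65.34
Health Levy: 4% × €1089.00 = €43.56
Transit Levy: 1.3% × €1089.00 = €14.16
Total withheld: €77.64 + €65.34 + €43.56 + €14.16 = €200.70
Net pay: €1089.00 − €200.70 = €888.30

€888.30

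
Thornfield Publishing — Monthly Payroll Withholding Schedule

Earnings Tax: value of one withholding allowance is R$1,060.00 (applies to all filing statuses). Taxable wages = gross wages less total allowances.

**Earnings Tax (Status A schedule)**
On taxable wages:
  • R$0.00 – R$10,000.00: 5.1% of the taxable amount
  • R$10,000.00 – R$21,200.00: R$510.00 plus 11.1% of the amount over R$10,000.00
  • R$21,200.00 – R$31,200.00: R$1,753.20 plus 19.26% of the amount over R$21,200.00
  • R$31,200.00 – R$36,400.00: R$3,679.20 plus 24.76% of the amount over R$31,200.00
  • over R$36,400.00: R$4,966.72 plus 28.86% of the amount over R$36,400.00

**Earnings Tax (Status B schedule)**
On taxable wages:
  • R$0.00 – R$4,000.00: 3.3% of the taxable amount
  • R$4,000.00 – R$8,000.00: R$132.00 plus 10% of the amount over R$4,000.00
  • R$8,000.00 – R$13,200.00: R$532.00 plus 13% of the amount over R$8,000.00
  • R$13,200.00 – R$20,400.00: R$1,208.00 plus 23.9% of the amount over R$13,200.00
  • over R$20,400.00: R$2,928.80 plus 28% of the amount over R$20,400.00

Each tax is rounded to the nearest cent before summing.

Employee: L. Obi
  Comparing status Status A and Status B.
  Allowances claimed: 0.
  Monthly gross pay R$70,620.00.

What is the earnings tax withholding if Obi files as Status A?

R$14,842.61

Earnings Tax (Status A): taxable = R$70,620.00
  R$4,966.72 + 28.86% × (R$70,620.00 − R$36,400.00) = R$4,966.72 + 28.86% × R$34,220.00 = R$14,842.61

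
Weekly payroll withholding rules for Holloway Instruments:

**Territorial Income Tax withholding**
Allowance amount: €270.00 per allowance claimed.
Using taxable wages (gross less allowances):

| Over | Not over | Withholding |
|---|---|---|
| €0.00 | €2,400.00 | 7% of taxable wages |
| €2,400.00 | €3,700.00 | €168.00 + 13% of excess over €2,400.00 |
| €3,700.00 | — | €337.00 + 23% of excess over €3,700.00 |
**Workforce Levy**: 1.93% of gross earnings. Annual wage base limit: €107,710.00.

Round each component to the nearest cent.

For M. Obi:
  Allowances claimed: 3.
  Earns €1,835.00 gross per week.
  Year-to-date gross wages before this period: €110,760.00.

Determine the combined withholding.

€71.75

Territorial Income Tax: taxable = €1,835.00 − 3×€270.00 = €1,025.00
  7% × €1,025.00 = €71.75
Workforce Levy: YTD €110,760.00 ≥ cap €107,710.00 → €0.00
Total: €71.75 + €0.00 = €71.75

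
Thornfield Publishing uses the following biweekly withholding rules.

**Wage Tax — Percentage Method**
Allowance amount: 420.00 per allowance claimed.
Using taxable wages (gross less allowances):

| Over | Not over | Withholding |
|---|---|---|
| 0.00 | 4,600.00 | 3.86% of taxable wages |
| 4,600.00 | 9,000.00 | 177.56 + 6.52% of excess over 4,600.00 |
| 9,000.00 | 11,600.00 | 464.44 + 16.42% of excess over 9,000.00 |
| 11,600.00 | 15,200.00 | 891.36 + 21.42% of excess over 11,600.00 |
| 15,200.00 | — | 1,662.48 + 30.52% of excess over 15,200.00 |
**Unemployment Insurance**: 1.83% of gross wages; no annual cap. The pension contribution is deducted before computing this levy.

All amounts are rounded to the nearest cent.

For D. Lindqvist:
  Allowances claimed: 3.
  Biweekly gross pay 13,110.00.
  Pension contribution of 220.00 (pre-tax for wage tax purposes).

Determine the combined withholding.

1,133.68

Wage Tax: taxable = 13,110.00 − 220.00 − 3×420.00 = 11,630.00
  891.36 + 21.42% × (11,630.00 − 11,600.00) = 891.36 + 21.42% × 30.00 = 897.79
Unemployment Insurance: 1.83% × 12,890.00 = 235.89
Total: 897.79 + 235.89 = 1,133.68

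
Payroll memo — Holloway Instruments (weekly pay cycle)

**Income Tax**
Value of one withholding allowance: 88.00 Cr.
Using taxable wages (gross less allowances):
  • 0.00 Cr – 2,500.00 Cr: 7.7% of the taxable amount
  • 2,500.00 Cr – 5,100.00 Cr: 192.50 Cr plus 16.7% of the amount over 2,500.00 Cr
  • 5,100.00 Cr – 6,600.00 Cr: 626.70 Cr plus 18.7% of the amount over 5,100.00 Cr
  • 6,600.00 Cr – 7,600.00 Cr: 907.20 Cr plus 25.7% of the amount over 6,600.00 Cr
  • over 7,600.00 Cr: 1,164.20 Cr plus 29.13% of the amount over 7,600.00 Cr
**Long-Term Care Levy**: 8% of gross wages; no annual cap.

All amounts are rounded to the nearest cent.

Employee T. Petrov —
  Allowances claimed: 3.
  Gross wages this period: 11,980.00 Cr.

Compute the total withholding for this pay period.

Income Tax: taxable = 11,980.00 Cr − 3×88.00 Cr = 11,716.00 Cr
  1,164.20 Cr + 29.13% × (11,716.00 Cr − 7,600.00 Cr) = 1,164.20 Cr + 29.13% × 4,116.00 Cr = 2,363.19 Cr
Long-Term Care Levy: 8% × 11,980.00 Cr = 958.40 Cr
Total: 2,363.19 Cr + 958.40 Cr = 3,321.59 Cr

3,321.59 Cr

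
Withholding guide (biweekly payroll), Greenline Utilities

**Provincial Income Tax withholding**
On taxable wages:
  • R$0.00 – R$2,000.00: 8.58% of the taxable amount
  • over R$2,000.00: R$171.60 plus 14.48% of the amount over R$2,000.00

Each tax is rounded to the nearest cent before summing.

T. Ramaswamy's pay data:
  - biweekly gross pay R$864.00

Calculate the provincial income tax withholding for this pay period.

R$74.13

Provincial Income Tax: taxable = R$864.00
  8.58% × R$864.00 = R$74.13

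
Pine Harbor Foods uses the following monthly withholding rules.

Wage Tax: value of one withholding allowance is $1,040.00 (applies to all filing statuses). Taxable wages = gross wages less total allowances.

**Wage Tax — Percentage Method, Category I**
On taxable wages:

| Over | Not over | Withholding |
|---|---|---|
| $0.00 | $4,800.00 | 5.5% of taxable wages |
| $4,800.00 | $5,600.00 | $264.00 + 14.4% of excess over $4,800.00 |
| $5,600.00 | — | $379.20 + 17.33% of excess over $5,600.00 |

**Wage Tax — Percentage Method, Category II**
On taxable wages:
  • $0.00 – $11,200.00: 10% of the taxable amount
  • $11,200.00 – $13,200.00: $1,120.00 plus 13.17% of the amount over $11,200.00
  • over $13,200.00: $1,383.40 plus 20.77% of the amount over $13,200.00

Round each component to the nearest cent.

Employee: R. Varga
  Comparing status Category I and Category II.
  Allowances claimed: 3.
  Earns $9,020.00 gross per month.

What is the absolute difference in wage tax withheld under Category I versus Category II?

$158.81

Wage Tax (Category I): taxable = $9,020.00 − 3×$1,040.00 = $5,900.00
  $379.20 + 17.33% × ($5,900.00 − $5,600.00) = $379.20 + 17.33% × $300.00 = $431.19
Wage Tax (Category II): taxable = $9,020.00 − 3×$1,040.00 = $5,900.00
  10% × $5,900.00 = $590.00
Difference: |$431.19 − $590.00| = $158.81 (higher under Category II)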